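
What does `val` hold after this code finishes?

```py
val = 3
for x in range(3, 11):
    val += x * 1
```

55

x=3: val = 3+3*1 = 6
x=4: val = 6+4*1 = 10
x=5: val = 10+5*1 = 15
x=6: val = 15+6*1 = 21
x=7: val = 21+7*1 = 28
x=8: val = 28+8*1 = 36
x=9: val = 36+9*1 = 45
x=10: val = 45+10*1 = 55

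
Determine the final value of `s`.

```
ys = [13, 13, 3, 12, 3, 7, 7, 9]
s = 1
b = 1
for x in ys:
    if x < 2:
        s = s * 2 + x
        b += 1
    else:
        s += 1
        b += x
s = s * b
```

x=13: not <2, s = 1+1 = 2; b=14
x=13: not <2, s = 2+1 = 3; b=27
x=3: not <2, s = 3+1 = 4; b=30
x=12: not <2, s = 4+1 = 5; b=42
x=3: not <2, s = 5+1 = 6; b=45
x=7: not <2, s = 6+1 = 7; b=52
x=7: not <2, s = 7+1 = 8; b=59
x=9: not <2, s = 8+1 = 9; b=68
s*b = 9*68 = 612

612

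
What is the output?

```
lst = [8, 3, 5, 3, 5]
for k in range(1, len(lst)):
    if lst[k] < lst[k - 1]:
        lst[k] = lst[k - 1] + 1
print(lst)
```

[8, 9, 10, 11, 12]

k=1: 3<8, lst[1] = 8+1 = 9 → [8, 9, 5, 3, 5]
k=2: 5<9, lst[2] = 9+1 = 10 → [8, 9, 10, 3, 5]
k=3: 3<10, lst[3] = 10+1 = 11 → [8, 9, 10, 11, 5]
k=4: 5<11, lst[4] = 11+1 = 12 → [8, 9, 10, 11, 12]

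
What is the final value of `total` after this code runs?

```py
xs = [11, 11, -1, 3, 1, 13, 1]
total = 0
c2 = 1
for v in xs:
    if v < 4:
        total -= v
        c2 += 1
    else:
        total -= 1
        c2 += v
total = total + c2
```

v=11: not <4, total = 0-1 = -1; c2=12
v=11: not <4, total = (-1)-1 = -2; c2=23
v=-1: <4, total = (-2)-(-1) = -1; c2=24
v=3: <4, total = (-1)-3 = -4; c2=25
v=1: <4, total = (-4)-1 = -5; c2=26
v=13: not <4, total = (-5)-1 = -6; c2=39
v=1: <4, total = (-6)-1 = -7; c2=40
total+c2 = (-7)+40 = 33

33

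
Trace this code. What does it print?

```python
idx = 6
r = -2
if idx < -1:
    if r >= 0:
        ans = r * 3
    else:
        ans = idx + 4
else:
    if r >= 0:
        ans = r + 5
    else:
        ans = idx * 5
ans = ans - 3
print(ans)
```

idx=6, r=-2
idx < -1 is False; r >= 0 is False
→ ans = idx * 5 = 30
ans = 30-3 = 27

27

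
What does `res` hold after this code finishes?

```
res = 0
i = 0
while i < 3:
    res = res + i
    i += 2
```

2

i=0: res = 0+0 = 0
i=2: res = 0+2 = 2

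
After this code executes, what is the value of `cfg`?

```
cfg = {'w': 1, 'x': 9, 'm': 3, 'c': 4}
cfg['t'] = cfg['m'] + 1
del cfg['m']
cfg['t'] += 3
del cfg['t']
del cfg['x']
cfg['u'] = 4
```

{'w': 1, 'c': 4, 'u': 4}

cfg['t'] = cfg['m']+1 = 4 → {'w': 1, 'x': 9, 'm': 3, 'c': 4, 't': 4}
del 'm' → {'w': 1, 'x': 9, 'c': 4, 't': 4}
cfg['t'] = 4+3 = 7 → {'w': 1, 'x': 9, 'c': 4, 't': 7}
del 't' → {'w': 1, 'x': 9, 'c': 4}
del 'x' → {'w': 1, 'c': 4}
cfg['u'] = 4 → {'w': 1, 'c': 4, 'u': 4}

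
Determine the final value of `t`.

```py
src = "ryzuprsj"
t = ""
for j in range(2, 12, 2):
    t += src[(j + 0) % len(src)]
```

'zpsrz'

j=2: add src[2]='z' → 'z'
j=4: add src[4]='p' → 'zp'
j=6: add src[6]='s' → 'zps'
j=8: add src[0]='r' → 'zpsr'
j=10: add src[2]='z' → 'zpsrz'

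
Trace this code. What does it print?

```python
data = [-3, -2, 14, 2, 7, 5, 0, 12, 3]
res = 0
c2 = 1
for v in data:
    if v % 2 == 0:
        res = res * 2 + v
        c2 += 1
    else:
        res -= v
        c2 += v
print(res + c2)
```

v=-3: not even, res = 0-(-3) = 3; c2=-2
v=-2: even, res = 3*2+(-2) = 4; c2=-1
v=14: even, res = 4*2+14 = 22; c2=0
v=2: even, res = 22*2+2 = 46; c2=1
v=7: not even, res = 46-7 = 39; c2=8
v=5: not even, res = 39-5 = 34; c2=13
v=0: even, res = 34*2+0 = 68; c2=14
v=12: even, res = 68*2+12 = 148; c2=15
v=3: not even, res = 148-3 = 145; c2=18
res+c2 = 145+18 = 163

163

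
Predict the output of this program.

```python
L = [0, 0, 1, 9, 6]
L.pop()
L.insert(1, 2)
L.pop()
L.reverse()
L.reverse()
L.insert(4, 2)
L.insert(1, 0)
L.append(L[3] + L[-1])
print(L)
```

pop() removes 6 → [0, 0, 1, 9]
insert 2 at 1 → [0, 2, 0, 1, 9]
pop() removes 9 → [0, 2, 0, 1]
reverse → [1, 0, 2, 0]
reverse → [0, 2, 0, 1]
insert 2 at 4 → [0, 2, 0, 1, 2]
insert 0 at 1 → [0, 0, 2, 0, 1, 2]
append L[3]+L[-1] = 0+2 = 2 → [0, 0, 2, 0, 1, 2, 2]

[0, 0, 2, 0, 1, 2, 2]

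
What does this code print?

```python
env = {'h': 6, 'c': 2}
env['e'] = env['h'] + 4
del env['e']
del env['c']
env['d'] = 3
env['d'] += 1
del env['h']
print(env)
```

env['e'] = env['h']+4 = 10 → {'h': 6, 'c': 2, 'e': 10}
del 'e' → {'h': 6, 'c': 2}
del 'c' → {'h': 6}
env['d'] = 3 → {'h': 6, 'd': 3}
env['d'] = 3+1 = 4 → {'h': 6, 'd': 4}
del 'h' → {'d': 4}

{'d': 4}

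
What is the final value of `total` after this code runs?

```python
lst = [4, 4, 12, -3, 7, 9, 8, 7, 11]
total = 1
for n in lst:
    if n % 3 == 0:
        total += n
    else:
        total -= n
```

-22

n=4: not %3==0, total = 1-4 = -3
n=4: not %3==0, total = (-3)-4 = -7
n=12: %3==0, total = (-7)+12 = 5
n=-3: %3==0, total = 5+(-3) = 2
n=7: not %3==0, total = 2-7 = -5
n=9: %3==0, total = (-5)+9 = 4
n=8: not %3==0, total = 4-8 = -4
n=7: not %3==0, total = (-4)-7 = -11
n=11: not %3==0, total = (-11)-11 = -22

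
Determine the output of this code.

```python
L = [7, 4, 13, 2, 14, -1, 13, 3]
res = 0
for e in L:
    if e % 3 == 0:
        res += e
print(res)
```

3

e=7: not %3==0
e=4: not %3==0
e=13: not %3==0
e=2: not %3==0
e=14: not %3==0
e=-1: not %3==0
e=13: not %3==0
e=3: %3==0, res = 0+3 = 3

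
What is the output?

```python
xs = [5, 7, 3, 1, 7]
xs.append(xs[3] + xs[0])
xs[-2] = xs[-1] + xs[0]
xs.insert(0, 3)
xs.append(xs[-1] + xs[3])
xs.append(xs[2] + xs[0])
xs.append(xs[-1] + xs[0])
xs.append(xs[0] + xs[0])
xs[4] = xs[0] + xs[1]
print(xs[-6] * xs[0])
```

append xs[3]+xs[0] = 1+5 = 6 → [5, 7, 3, 1, 7, 6]
xs[-2] = xs[-1]+xs[0] = 6+5 = 11 → [5, 7, 3, 1, 11, 6]
insert 3 at 0 → [3, 5, 7, 3, 1, 11, 6]
append xs[-1]+xs[3] = 6+3 = 9 → [3, 5, 7, 3, 1, 11, 6, 9]
append xs[2]+xs[0] = 7+3 = 10 → [3, 5, 7, 3, 1, 11, 6, 9, 10]
append xs[-1]+xs[0] = 10+3 = 13 → [3, 5, 7, 3, 1, 11, 6, 9, 10, 13]
append xs[0]+xs[0] = 3+3 = 6 → [3, 5, 7, 3, 1, 11, 6, 9, 10, 13, 6]
xs[4] = xs[0]+xs[1] = 3+5 = 8 → [3, 5, 7, 3, 8, 11, 6, 9, 10, 13, 6]
xs[-6]*xs[0] = 11*3 = 33

33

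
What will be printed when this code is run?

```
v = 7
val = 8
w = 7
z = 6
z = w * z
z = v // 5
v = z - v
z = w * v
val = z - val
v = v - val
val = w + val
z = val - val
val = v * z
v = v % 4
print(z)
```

0

z = 7*6 = 42
z = 7//5 = 1
v = 1-7 = -6
z = 7*(-6) = -42
val = (-42)-8 = -50
v = (-6)-(-50) = 44
val = 7+(-50) = -43
z = (-43)-(-43) = 0
val = 44*0 = 0
v = 44%4 = 0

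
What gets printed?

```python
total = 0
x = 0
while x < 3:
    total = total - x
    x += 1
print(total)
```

x=0: total = 0-0 = 0
x=1: total = 0-1 = -1
x=2: total = (-1)-2 = -3

-3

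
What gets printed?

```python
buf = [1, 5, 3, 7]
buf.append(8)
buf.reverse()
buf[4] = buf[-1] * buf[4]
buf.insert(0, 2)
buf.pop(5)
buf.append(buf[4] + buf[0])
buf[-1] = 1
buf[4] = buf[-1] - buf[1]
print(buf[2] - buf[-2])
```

append 8 → [1, 5, 3, 7, 8]
reverse → [8, 7, 3, 5, 1]
buf[4] = buf[-1]*buf[4] = 1*1 = 1 → [8, 7, 3, 5, 1]
insert 2 at 0 → [2, 8, 7, 3, 5, 1]
pop(5) removes 1 → [2, 8, 7, 3, 5]
append buf[4]+buf[0] = 5+2 = 7 → [2, 8, 7, 3, 5, 7]
buf[-1] = 1 → [2, 8, 7, 3, 5, 1]
buf[4] = buf[-1]-buf[1] = 1-8 = -7 → [2, 8, 7, 3, -7, 1]
buf[2]-buf[-2] = 7-(-7) = 14

14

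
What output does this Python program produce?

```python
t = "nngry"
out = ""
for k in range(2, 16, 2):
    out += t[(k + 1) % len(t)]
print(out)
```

rngynrn

k=2: add t[3]='r' → 'r'
k=4: add t[0]='n' → 'rn'
k=6: add t[2]='g' → 'rng'
k=8: add t[4]='y' → 'rngy'
k=10: add t[1]='n' → 'rngyn'
k=12: add t[3]='r' → 'rngynr'
k=14: add t[0]='n' → 'rngynrn'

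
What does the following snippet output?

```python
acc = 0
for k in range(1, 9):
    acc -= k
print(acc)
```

-36

k=1: acc = 0-1 = -1
k=2: acc = (-1)-2 = -3
k=3: acc = (-3)-3 = -6
k=4: acc = (-6)-4 = -10
k=5: acc = (-10)-5 = -15
k=6: acc = (-15)-6 = -21
k=7: acc = (-21)-7 = -28
k=8: acc = (-28)-8 = -36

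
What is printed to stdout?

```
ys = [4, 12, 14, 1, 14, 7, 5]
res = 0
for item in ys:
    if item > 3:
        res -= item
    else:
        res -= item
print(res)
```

item=4: >3, res = 0-4 = -4
item=12: >3, res = (-4)-12 = -16
item=14: >3, res = (-16)-14 = -30
item=1: not >3, res = (-30)-1 = -31
item=14: >3, res = (-31)-14 = -45
item=7: >3, res = (-45)-7 = -52
item=5: >3, res = (-52)-5 = -57

-57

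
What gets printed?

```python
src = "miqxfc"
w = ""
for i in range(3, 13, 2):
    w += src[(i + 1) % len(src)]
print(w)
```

fmqfm

i=3: add src[4]='f' → 'f'
i=5: add src[0]='m' → 'fm'
i=7: add src[2]='q' → 'fmq'
i=9: add src[4]='f' → 'fmqf'
i=11: add src[0]='m' → 'fmqfm'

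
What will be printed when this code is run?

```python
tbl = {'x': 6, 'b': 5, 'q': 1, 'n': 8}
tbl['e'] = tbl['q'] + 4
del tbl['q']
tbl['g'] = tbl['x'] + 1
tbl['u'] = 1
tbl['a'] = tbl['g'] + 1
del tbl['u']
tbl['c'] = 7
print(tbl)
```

{'x': 6, 'b': 5, 'n': 8, 'e': 5, 'g': 7, 'a': 8, 'c': 7}

tbl['e'] = tbl['q']+4 = 5 → {'x': 6, 'b': 5, 'q': 1, 'n': 8, 'e': 5}
del 'q' → {'x': 6, 'b': 5, 'n': 8, 'e': 5}
tbl['g'] = tbl['x']+1 = 7 → {'x': 6, 'b': 5, 'n': 8, 'e': 5, 'g': 7}
tbl['u'] = 1 → {'x': 6, 'b': 5, 'n': 8, 'e': 5, 'g': 7, 'u': 1}
tbl['a'] = tbl['g']+1 = 8 → {'x': 6, 'b': 5, 'n': 8, 'e': 5, 'g': 7, 'u': 1, 'a': 8}
del 'u' → {'x': 6, 'b': 5, 'n': 8, 'e': 5, 'g': 7, 'a': 8}
tbl['c'] = 7 → {'x': 6, 'b': 5, 'n': 8, 'e': 5, 'g': 7, 'a': 8, 'c': 7}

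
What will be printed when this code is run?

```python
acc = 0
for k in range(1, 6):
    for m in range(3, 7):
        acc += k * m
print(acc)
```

270

k=1,m=3: acc = 0+3 = 3
k=1,m=4: acc = 3+4 = 7
k=1,m=5: acc = 7+5 = 12
k=1,m=6: acc = 12+6 = 18
k=2,m=3: acc = 18+6 = 24
k=2,m=4: acc = 24+8 = 32
k=2,m=5: acc = 32+10 = 42
k=2,m=6: acc = 42+12 = 54
k=3,m=3: acc = 54+9 = 63
k=3,m=4: acc = 63+12 = 75
k=3,m=5: acc = 75+15 = 90
k=3,m=6: acc = 90+18 = 108
k=4,m=3: acc = 108+12 = 120
k=4,m=4: acc = 120+16 = 136
k=4,m=5: acc = 136+20 = 156
k=4,m=6: acc = 156+24 = 180
k=5,m=3: acc = 180+15 = 195
k=5,m=4: acc = 195+20 = 215
k=5,m=5: acc = 215+25 = 240
k=5,m=6: acc = 240+30 = 270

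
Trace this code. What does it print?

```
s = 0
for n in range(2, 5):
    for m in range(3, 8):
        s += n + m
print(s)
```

n=2,m=3: s = 0+5 = 5
n=2,m=4: s = 5+6 = 11
n=2,m=5: s = 11+7 = 18
n=2,m=6: s = 18+8 = 26
n=2,m=7: s = 26+9 = 35
n=3,m=3: s = 35+6 = 41
n=3,m=4: s = 41+7 = 48
n=3,m=5: s = 48+8 = 56
n=3,m=6: s = 56+9 = 65
n=3,m=7: s = 65+10 = 75
n=4,m=3: s = 75+7 = 82
n=4,m=4: s = 82+8 = 90
n=4,m=5: s = 90+9 = 99
n=4,m=6: s = 99+10 = 109
n=4,m=7: s = 109+11 = 120

120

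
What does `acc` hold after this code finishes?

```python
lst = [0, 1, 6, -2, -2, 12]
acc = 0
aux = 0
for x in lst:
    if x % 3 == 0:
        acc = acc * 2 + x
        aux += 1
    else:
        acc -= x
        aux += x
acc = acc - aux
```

x=0: %3==0, acc = 0*2+0 = 0; aux=1
x=1: not %3==0, acc = 0-1 = -1; aux=2
x=6: %3==0, acc = (-1)*2+6 = 4; aux=3
x=-2: not %3==0, acc = 4-(-2) = 6; aux=1
x=-2: not %3==0, acc = 6-(-2) = 8; aux=-1
x=12: %3==0, acc = 8*2+12 = 28; aux=0
acc-aux = 28-0 = 28

28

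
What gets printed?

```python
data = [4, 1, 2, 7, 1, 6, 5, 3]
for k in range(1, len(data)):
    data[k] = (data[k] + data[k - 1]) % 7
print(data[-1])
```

k=1: data[1] = (1+4)%7 = 5 → [4, 5, 2, 7, 1, 6, 5, 3]
k=2: data[2] = (2+5)%7 = 0 → [4, 5, 0, 7, 1, 6, 5, 3]
k=3: data[3] = (7+0)%7 = 0 → [4, 5, 0, 0, 1, 6, 5, 3]
k=4: data[4] = (1+0)%7 = 1 → [4, 5, 0, 0, 1, 6, 5, 3]
k=5: data[5] = (6+1)%7 = 0 → [4, 5, 0, 0, 1, 0, 5, 3]
k=6: data[6] = (5+0)%7 = 5 → [4, 5, 0, 0, 1, 0, 5, 3]
k=7: data[7] = (3+5)%7 = 1 → [4, 5, 0, 0, 1, 0, 5, 1]

1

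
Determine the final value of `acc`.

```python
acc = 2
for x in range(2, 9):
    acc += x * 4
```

142

x=2: acc = 2+2*4 = 10
x=3: acc = 10+3*4 = 22
x=4: acc = 22+4*4 = 38
x=5: acc = 38+5*4 = 58
x=6: acc = 58+6*4 = 82
x=7: acc = 82+7*4 = 110
x=8: acc = 110+8*4 = 142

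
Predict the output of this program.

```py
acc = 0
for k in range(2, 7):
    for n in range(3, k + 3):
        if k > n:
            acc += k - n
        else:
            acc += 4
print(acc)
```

66

k=2,n=3: not 2>3, acc = 0+4 = 4
k=2,n=4: not 2>4, acc = 4+4 = 8
k=3,n=3: not 3>3, acc = 8+4 = 12
k=3,n=4: not 3>4, acc = 12+4 = 16
k=3,n=5: not 3>5, acc = 16+4 = 20
k=4,n=3: 4>3, acc = 20+1 = 21
k=4,n=4: not 4>4, acc = 21+4 = 25
k=4,n=5: not 4>5, acc = 25+4 = 29
k=4,n=6: not 4>6, acc = 29+4 = 33
k=5,n=3: 5>3, acc = 33+2 = 35
k=5,n=4: 5>4, acc = 35+1 = 36
k=5,n=5: not 5>5, acc = 36+4 = 40
k=5,n=6: not 5>6, acc = 40+4 = 44
k=5,n=7: not 5>7, acc = 44+4 = 48
k=6,n=3: 6>3, acc = 48+3 = 51
k=6,n=4: 6>4, acc = 51+2 = 53
k=6,n=5: 6>5, acc = 53+1 = 54
k=6,n=6: not 6>6, acc = 54+4 = 58
k=6,n=7: not 6>7, acc = 58+4 = 62
k=6,n=8: not 6>8, acc = 62+4 = 66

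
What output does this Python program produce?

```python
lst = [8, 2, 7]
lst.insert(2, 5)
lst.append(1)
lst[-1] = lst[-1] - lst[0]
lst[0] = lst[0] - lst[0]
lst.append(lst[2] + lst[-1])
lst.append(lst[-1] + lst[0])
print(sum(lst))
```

insert 5 at 2 → [8, 2, 5, 7]
append 1 → [8, 2, 5, 7, 1]
lst[-1] = lst[-1]-lst[0] = 1-8 = -7 → [8, 2, 5, 7, -7]
lst[0] = lst[0]-lst[0] = 8-8 = 0 → [0, 2, 5, 7, -7]
append lst[2]+lst[-1] = 5+(-7) = -2 → [0, 2, 5, 7, -7, -2]
append lst[-1]+lst[0] = (-2)+0 = -2 → [0, 2, 5, 7, -7, -2, -2]
sum = 3

3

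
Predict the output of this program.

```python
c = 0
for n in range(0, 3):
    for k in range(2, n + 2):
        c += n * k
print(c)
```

12

n=1,k=2: c = 0+2 = 2
n=2,k=2: c = 2+4 = 6
n=2,k=3: c = 6+6 = 12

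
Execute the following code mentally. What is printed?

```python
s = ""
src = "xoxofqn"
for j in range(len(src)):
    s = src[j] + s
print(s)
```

nqfoxox

j=0: prepend 'x' → 'x'
j=1: prepend 'o' → 'ox'
j=2: prepend 'x' → 'xox'
j=3: prepend 'o' → 'oxox'
j=4: prepend 'f' → 'foxox'
j=5: prepend 'q' → 'qfoxox'
j=6: prepend 'n' → 'nqfoxox'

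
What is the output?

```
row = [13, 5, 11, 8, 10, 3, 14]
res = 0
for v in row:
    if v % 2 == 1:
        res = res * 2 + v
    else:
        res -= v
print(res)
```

v=13: odd, res = 0*2+13 = 13
v=5: odd, res = 13*2+5 = 31
v=11: odd, res = 31*2+11 = 73
v=8: not odd, res = 73-8 = 65
v=10: not odd, res = 65-10 = 55
v=3: odd, res = 55*2+3 = 113
v=14: not odd, res = 113-14 = 99

99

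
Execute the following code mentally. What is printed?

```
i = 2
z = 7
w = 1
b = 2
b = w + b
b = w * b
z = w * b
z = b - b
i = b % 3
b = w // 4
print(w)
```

1

b = 1+2 = 3
b = 1*3 = 3
z = 1*3 = 3
z = 3-3 = 0
i = 3%3 = 0
b = 1//4 = 0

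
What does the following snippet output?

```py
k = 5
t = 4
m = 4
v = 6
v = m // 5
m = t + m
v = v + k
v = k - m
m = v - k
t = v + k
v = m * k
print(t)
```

v = 4//5 = 0
m = 4+4 = 8
v = 0+5 = 5
v = 5-8 = -3
m = (-3)-5 = -8
t = (-3)+5 = 2
v = (-8)*5 = -40

2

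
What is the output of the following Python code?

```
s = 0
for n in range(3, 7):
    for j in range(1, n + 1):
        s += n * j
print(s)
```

259

n=3,j=1: s = 0+3 = 3
n=3,j=2: s = 3+6 = 9
n=3,j=3: s = 9+9 = 18
n=4,j=1: s = 18+4 = 22
n=4,j=2: s = 22+8 = 30
n=4,j=3: s = 30+12 = 42
n=4,j=4: s = 42+16 = 58
n=5,j=1: s = 58+5 = 63
n=5,j=2: s = 63+10 = 73
n=5,j=3: s = 73+15 = 88
n=5,j=4: s = 88+20 = 108
n=5,j=5: s = 108+25 = 133
n=6,j=1: s = 133+6 = 139
n=6,j=2: s = 139+12 = 151
n=6,j=3: s = 151+18 = 169
n=6,j=4: s = 169+24 = 193
n=6,j=5: s = 193+30 = 223
n=6,j=6: s = 223+36 = 259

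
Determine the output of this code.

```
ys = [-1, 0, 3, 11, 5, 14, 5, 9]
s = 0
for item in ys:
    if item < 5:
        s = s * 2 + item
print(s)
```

-1

item=-1: <5, s = 0*2+(-1) = -1
item=0: <5, s = (-1)*2+0 = -2
item=3: <5, s = (-2)*2+3 = -1
item=11: not <5
item=5: not <5
item=14: not <5
item=5: not <5
item=9: not <5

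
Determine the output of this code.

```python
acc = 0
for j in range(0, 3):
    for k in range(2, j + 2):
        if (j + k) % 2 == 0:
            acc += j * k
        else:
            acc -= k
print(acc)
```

j=1,k=2: odd sum, acc = 0-2 = -2
j=2,k=2: even sum, acc = (-2)+4 = 2
j=2,k=3: odd sum, acc = 2-3 = -1

-1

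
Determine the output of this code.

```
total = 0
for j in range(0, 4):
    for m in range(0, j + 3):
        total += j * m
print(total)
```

71

j=0,m=0: total = 0+0 = 0
j=0,m=1: total = 0+0 = 0
j=0,m=2: total = 0+0 = 0
j=1,m=0: total = 0+0 = 0
j=1,m=1: total = 0+1 = 1
j=1,m=2: total = 1+2 = 3
j=1,m=3: total = 3+3 = 6
j=2,m=0: total = 6+0 = 6
j=2,m=1: total = 6+2 = 8
j=2,m=2: total = 8+4 = 12
j=2,m=3: total = 12+6 = 18
j=2,m=4: total = 18+8 = 26
j=3,m=0: total = 26+0 = 26
j=3,m=1: total = 26+3 = 29
j=3,m=2: total = 29+6 = 35
j=3,m=3: total = 35+9 = 44
j=3,m=4: total = 44+12 = 56
j=3,m=5: total = 56+15 = 71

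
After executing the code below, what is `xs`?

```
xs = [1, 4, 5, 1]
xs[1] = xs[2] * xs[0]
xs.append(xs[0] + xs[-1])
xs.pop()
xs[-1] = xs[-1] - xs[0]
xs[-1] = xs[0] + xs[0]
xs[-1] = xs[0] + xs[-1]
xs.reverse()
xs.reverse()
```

xs[1] = xs[2]*xs[0] = 5*1 = 5 → [1, 5, 5, 1]
append xs[0]+xs[-1] = 1+1 = 2 → [1, 5, 5, 1, 2]
pop() removes 2 → [1, 5, 5, 1]
xs[-1] = xs[-1]-xs[0] = 1-1 = 0 → [1, 5, 5, 0]
xs[-1] = xs[0]+xs[0] = 1+1 = 2 → [1, 5, 5, 2]
xs[-1] = xs[0]+xs[-1] = 1+2 = 3 → [1, 5, 5, 3]
reverse → [3, 5, 5, 1]
reverse → [1, 5, 5, 3]

[1, 5, 5, 3]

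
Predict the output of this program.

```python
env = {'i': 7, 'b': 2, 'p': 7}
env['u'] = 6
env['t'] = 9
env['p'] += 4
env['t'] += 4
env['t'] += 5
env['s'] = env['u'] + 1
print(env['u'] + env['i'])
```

env['u'] = 6 → {'i': 7, 'b': 2, 'p': 7, 'u': 6}
env['t'] = 9 → {'i': 7, 'b': 2, 'p': 7, 'u': 6, 't': 9}
env['p'] = 7+4 = 11 → {'i': 7, 'b': 2, 'p': 11, 'u': 6, 't': 9}
env['t'] = 9+4 = 13 → {'i': 7, 'b': 2, 'p': 11, 'u': 6, 't': 13}
env['t'] = 13+5 = 18 → {'i': 7, 'b': 2, 'p': 11, 'u': 6, 't': 18}
env['s'] = env['u']+1 = 7 → {'i': 7, 'b': 2, 'p': 11, 'u': 6, 't': 18, 's': 7}
env['u']+env['i'] = 6+7 = 13

13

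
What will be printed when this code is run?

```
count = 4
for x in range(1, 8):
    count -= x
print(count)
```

-24

x=1: count = 4-1 = 3
x=2: count = 3-2 = 1
x=3: count = 1-3 = -2
x=4: count = (-2)-4 = -6
x=5: count = (-6)-5 = -11
x=6: count = (-11)-6 = -17
x=7: count = (-17)-7 = -24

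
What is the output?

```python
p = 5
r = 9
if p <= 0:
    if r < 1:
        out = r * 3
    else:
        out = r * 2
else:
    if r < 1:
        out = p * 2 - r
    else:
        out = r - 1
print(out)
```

p=5, r=9
p <= 0 is False; r < 1 is False
→ out = r - 1 = 8

8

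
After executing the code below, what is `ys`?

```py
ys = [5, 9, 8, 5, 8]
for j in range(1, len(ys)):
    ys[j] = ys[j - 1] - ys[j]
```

[5, -4, -12, -17, -25]

j=1: ys[1] = 5-9 = -4 → [5, -4, 8, 5, 8]
j=2: ys[2] = (-4)-8 = -12 → [5, -4, -12, 5, 8]
j=3: ys[3] = (-12)-5 = -17 → [5, -4, -12, -17, 8]
j=4: ys[4] = (-17)-8 = -25 → [5, -4, -12, -17, -25]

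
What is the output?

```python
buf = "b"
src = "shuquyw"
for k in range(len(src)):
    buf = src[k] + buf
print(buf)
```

wyuquhsb

k=0: prepend 's' → 'sb'
k=1: prepend 'h' → 'hsb'
k=2: prepend 'u' → 'uhsb'
k=3: prepend 'q' → 'quhsb'
k=4: prepend 'u' → 'uquhsb'
k=5: prepend 'y' → 'yuquhsb'
k=6: prepend 'w' → 'wyuquhsb'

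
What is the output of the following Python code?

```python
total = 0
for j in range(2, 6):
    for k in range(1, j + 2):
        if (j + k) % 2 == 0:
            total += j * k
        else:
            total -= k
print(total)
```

54

j=2,k=1: odd sum, total = 0-1 = -1
j=2,k=2: even sum, total = (-1)+4 = 3
j=2,k=3: odd sum, total = 3-3 = 0
j=3,k=1: even sum, total = 0+3 = 3
j=3,k=2: odd sum, total = 3-2 = 1
j=3,k=3: even sum, total = 1+9 = 10
j=3,k=4: odd sum, total = 10-4 = 6
j=4,k=1: odd sum, total = 6-1 = 5
j=4,k=2: even sum, total = 5+8 = 13
j=4,k=3: odd sum, total = 13-3 = 10
j=4,k=4: even sum, total = 10+16 = 26
j=4,k=5: odd sum, total = 26-5 = 21
j=5,k=1: even sum, total = 21+5 = 26
j=5,k=2: odd sum, total = 26-2 = 24
j=5,k=3: even sum, total = 24+15 = 39
j=5,k=4: odd sum, total = 39-4 = 35
j=5,k=5: even sum, total = 35+25 = 60
j=5,k=6: odd sum, total = 60-6 = 54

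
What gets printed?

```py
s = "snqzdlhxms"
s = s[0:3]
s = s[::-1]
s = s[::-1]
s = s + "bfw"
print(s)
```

snqbfw

slice [0:3] → 'snq'
reverse → 'qns'
reverse → 'snq'
+ 'bfw' → 'snqbfw'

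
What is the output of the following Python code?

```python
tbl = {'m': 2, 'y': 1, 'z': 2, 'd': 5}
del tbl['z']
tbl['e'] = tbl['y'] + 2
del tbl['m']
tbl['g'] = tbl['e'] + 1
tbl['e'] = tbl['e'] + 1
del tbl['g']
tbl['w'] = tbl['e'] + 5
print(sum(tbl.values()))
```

19

del 'z' → {'m': 2, 'y': 1, 'd': 5}
tbl['e'] = tbl['y']+2 = 3 → {'m': 2, 'y': 1, 'd': 5, 'e': 3}
del 'm' → {'y': 1, 'd': 5, 'e': 3}
tbl['g'] = tbl['e']+1 = 4 → {'y': 1, 'd': 5, 'e': 3, 'g': 4}
tbl['e'] = tbl['e']+1 = 4 → {'y': 1, 'd': 5, 'e': 4, 'g': 4}
del 'g' → {'y': 1, 'd': 5, 'e': 4}
tbl['w'] = tbl['e']+5 = 9 → {'y': 1, 'd': 5, 'e': 4, 'w': 9}
sum of values = 19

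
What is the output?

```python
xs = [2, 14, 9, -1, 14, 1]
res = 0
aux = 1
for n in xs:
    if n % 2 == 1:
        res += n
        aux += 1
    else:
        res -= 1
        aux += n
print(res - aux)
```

-28

n=2: not odd, res = 0-1 = -1; aux=3
n=14: not odd, res = (-1)-1 = -2; aux=17
n=9: odd, res = (-2)+9 = 7; aux=18
n=-1: odd, res = 7+(-1) = 6; aux=19
n=14: not odd, res = 6-1 = 5; aux=33
n=1: odd, res = 5+1 = 6; aux=34
res-aux = 6-34 = -28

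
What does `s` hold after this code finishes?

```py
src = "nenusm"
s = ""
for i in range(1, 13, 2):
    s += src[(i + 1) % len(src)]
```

'nsnnsn'

i=1: add src[2]='n' → 'n'
i=3: add src[4]='s' → 'ns'
i=5: add src[0]='n' → 'nsn'
i=7: add src[2]='n' → 'nsnn'
i=9: add src[4]='s' → 'nsnns'
i=11: add src[0]='n' → 'nsnnsn'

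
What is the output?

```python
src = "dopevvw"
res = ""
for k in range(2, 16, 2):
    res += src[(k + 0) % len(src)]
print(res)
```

k=2: add src[2]='p' → 'p'
k=4: add src[4]='v' → 'pv'
k=6: add src[6]='w' → 'pvw'
k=8: add src[1]='o' → 'pvwo'
k=10: add src[3]='e' → 'pvwoe'
k=12: add src[5]='v' → 'pvwoev'
k=14: add src[0]='d' → 'pvwoevd'

pvwoevd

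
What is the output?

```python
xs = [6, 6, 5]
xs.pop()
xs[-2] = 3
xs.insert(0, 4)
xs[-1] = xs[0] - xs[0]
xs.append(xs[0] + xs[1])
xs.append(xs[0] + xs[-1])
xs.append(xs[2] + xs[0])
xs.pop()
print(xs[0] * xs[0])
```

pop() removes 5 → [6, 6]
xs[-2] = 3 → [3, 6]
insert 4 at 0 → [4, 3, 6]
xs[-1] = xs[0]-xs[0] = 4-4 = 0 → [4, 3, 0]
append xs[0]+xs[1] = 4+3 = 7 → [4, 3, 0, 7]
append xs[0]+xs[-1] = 4+7 = 11 → [4, 3, 0, 7, 11]
append xs[2]+xs[0] = 0+4 = 4 → [4, 3, 0, 7, 11, 4]
pop() removes 4 → [4, 3, 0, 7, 11]
xs[0]*xs[0] = 4*4 = 16

16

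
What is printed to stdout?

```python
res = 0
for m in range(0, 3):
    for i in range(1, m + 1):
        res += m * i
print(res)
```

m=1,i=1: res = 0+1 = 1
m=2,i=1: res = 1+2 = 3
m=2,i=2: res = 3+4 = 7

7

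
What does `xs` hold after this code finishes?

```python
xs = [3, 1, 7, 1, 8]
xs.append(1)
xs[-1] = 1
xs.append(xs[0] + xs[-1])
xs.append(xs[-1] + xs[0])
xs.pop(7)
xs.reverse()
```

[4, 1, 8, 1, 7, 1, 3]

append 1 → [3, 1, 7, 1, 8, 1]
xs[-1] = 1 → [3, 1, 7, 1, 8, 1]
append xs[0]+xs[-1] = 3+1 = 4 → [3, 1, 7, 1, 8, 1, 4]
append xs[-1]+xs[0] = 4+3 = 7 → [3, 1, 7, 1, 8, 1, 4, 7]
pop(7) removes 7 → [3, 1, 7, 1, 8, 1, 4]
reverse → [4, 1, 8, 1, 7, 1, 3]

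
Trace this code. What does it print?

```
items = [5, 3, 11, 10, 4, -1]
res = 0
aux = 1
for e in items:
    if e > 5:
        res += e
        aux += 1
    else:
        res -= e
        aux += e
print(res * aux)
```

140

e=5: not >5, res = 0-5 = -5; aux=6
e=3: not >5, res = (-5)-3 = -8; aux=9
e=11: >5, res = (-8)+11 = 3; aux=10
e=10: >5, res = 3+10 = 13; aux=11
e=4: not >5, res = 13-4 = 9; aux=15
e=-1: not >5, res = 9-(-1) = 10; aux=14
res*aux = 10*14 = 140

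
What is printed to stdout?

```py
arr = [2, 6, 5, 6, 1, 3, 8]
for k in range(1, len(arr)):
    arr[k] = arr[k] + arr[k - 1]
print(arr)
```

[2, 8, 13, 19, 20, 23, 31]

k=1: arr[1] = 6+2 = 8 → [2, 8, 5, 6, 1, 3, 8]
k=2: arr[2] = 5+8 = 13 → [2, 8, 13, 6, 1, 3, 8]
k=3: arr[3] = 6+13 = 19 → [2, 8, 13, 19, 1, 3, 8]
k=4: arr[4] = 1+19 = 20 → [2, 8, 13, 19, 20, 3, 8]
k=5: arr[5] = 3+20 = 23 → [2, 8, 13, 19, 20, 23, 8]
k=6: arr[6] = 8+23 = 31 → [2, 8, 13, 19, 20, 23, 31]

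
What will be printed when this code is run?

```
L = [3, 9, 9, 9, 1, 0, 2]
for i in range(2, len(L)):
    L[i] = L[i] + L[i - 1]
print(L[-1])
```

i=2: L[2] = 9+9 = 18 → [3, 9, 18, 9, 1, 0, 2]
i=3: L[3] = 9+18 = 27 → [3, 9, 18, 27, 1, 0, 2]
i=4: L[4] = 1+27 = 28 → [3, 9, 18, 27, 28, 0, 2]
i=5: L[5] = 0+28 = 28 → [3, 9, 18, 27, 28, 28, 2]
i=6: L[6] = 2+28 = 30 → [3, 9, 18, 27, 28, 28, 30]

30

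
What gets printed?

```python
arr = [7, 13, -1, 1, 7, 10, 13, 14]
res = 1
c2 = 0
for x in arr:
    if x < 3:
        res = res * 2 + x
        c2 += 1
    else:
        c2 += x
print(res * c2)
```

198

x=7: not <3; c2=7
x=13: not <3; c2=20
x=-1: <3, res = 1*2+(-1) = 1; c2=21
x=1: <3, res = 1*2+1 = 3; c2=22
x=7: not <3; c2=29
x=10: not <3; c2=39
x=13: not <3; c2=52
x=14: not <3; c2=66
res*c2 = 3*66 = 198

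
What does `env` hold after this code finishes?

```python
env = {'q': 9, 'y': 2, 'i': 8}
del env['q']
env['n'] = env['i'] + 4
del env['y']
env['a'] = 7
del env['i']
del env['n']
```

{'a': 7}

del 'q' → {'y': 2, 'i': 8}
env['n'] = env['i']+4 = 12 → {'y': 2, 'i': 8, 'n': 12}
del 'y' → {'i': 8, 'n': 12}
env['a'] = 7 → {'i': 8, 'n': 12, 'a': 7}
del 'i' → {'n': 12, 'a': 7}
del 'n' → {'a': 7}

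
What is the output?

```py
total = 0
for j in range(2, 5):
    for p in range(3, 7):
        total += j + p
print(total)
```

90

j=2,p=3: total = 0+5 = 5
j=2,p=4: total = 5+6 = 11
j=2,p=5: total = 11+7 = 18
j=2,p=6: total = 18+8 = 26
j=3,p=3: total = 26+6 = 32
j=3,p=4: total = 32+7 = 39
j=3,p=5: total = 39+8 = 47
j=3,p=6: total = 47+9 = 56
j=4,p=3: total = 56+7 = 63
j=4,p=4: total = 63+8 = 71
j=4,p=5: total = 71+9 = 80
j=4,p=6: total = 80+10 = 90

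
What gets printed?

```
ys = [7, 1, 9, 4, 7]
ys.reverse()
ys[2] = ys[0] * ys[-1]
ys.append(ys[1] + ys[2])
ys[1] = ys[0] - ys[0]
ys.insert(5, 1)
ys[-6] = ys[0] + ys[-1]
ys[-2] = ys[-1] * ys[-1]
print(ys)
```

[7, 60, 49, 1, 7, 2809, 53]

reverse → [7, 4, 9, 1, 7]
ys[2] = ys[0]*ys[-1] = 7*7 = 49 → [7, 4, 49, 1, 7]
append ys[1]+ys[2] = 4+49 = 53 → [7, 4, 49, 1, 7, 53]
ys[1] = ys[0]-ys[0] = 7-7 = 0 → [7, 0, 49, 1, 7, 53]
insert 1 at 5 → [7, 0, 49, 1, 7, 1, 53]
ys[-6] = ys[0]+ys[-1] = 7+53 = 60 → [7, 60, 49, 1, 7, 1, 53]
ys[-2] = ys[-1]*ys[-1] = 53*53 = 2809 → [7, 60, 49, 1, 7, 2809, 53]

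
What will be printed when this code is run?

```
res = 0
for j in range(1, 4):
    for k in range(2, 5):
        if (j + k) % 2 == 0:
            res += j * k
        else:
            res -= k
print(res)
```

j=1,k=2: odd sum, res = 0-2 = -2
j=1,k=3: even sum, res = (-2)+3 = 1
j=1,k=4: odd sum, res = 1-4 = -3
j=2,k=2: even sum, res = (-3)+4 = 1
j=2,k=3: odd sum, res = 1-3 = -2
j=2,k=4: even sum, res = (-2)+8 = 6
j=3,k=2: odd sum, res = 6-2 = 4
j=3,k=3: even sum, res = 4+9 = 13
j=3,k=4: odd sum, res = 13-4 = 9

9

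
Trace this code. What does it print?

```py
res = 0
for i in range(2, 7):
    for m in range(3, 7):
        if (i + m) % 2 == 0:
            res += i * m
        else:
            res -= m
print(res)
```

i=2,m=3: odd sum, res = 0-3 = -3
i=2,m=4: even sum, res = (-3)+8 = 5
i=2,m=5: odd sum, res = 5-5 = 0
i=2,m=6: even sum, res = 0+12 = 12
i=3,m=3: even sum, res = 12+9 = 21
i=3,m=4: odd sum, res = 21-4 = 17
i=3,m=5: even sum, res = 17+15 = 32
i=3,m=6: odd sum, res = 32-6 = 26
i=4,m=3: odd sum, res = 26-3 = 23
i=4,m=4: even sum, res = 23+16 = 39
i=4,m=5: odd sum, res = 39-5 = 34
i=4,m=6: even sum, res = 34+24 = 58
i=5,m=3: even sum, res = 58+15 = 73
i=5,m=4: odd sum, res = 73-4 = 69
i=5,m=5: even sum, res = 69+25 = 94
i=5,m=6: odd sum, res = 94-6 = 88
i=6,m=3: odd sum, res = 88-3 = 85
i=6,m=4: even sum, res = 85+24 = 109
i=6,m=5: odd sum, res = 109-5 = 104
i=6,m=6: even sum, res = 104+36 = 140

140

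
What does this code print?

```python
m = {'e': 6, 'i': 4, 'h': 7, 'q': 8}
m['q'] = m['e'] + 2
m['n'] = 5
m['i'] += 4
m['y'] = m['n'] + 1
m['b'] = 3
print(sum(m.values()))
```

43

m['q'] = m['e']+2 = 8 → {'e': 6, 'i': 4, 'h': 7, 'q': 8}
m['n'] = 5 → {'e': 6, 'i': 4, 'h': 7, 'q': 8, 'n': 5}
m['i'] = 4+4 = 8 → {'e': 6, 'i': 8, 'h': 7, 'q': 8, 'n': 5}
m['y'] = m['n']+1 = 6 → {'e': 6, 'i': 8, 'h': 7, 'q': 8, 'n': 5, 'y': 6}
m['b'] = 3 → {'e': 6, 'i': 8, 'h': 7, 'q': 8, 'n': 5, 'y': 6, 'b': 3}
sum of values = 43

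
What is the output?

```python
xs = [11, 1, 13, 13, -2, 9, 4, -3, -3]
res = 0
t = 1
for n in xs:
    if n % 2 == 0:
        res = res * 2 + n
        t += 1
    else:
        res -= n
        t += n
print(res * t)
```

n=11: not even, res = 0-11 = -11; t=12
n=1: not even, res = (-11)-1 = -12; t=13
n=13: not even, res = (-12)-13 = -25; t=26
n=13: not even, res = (-25)-13 = -38; t=39
n=-2: even, res = (-38)*2+(-2) = -78; t=40
n=9: not even, res = (-78)-9 = -87; t=49
n=4: even, res = (-87)*2+4 = -170; t=50
n=-3: not even, res = (-170)-(-3) = -167; t=47
n=-3: not even, res = (-167)-(-3) = -164; t=44
res*t = (-164)*44 = -7216

-7216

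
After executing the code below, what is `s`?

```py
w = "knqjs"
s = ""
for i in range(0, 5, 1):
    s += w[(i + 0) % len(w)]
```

i=0: add w[0]='k' → 'k'
i=1: add w[1]='n' → 'kn'
i=2: add w[2]='q' → 'knq'
i=3: add w[3]='j' → 'knqj'
i=4: add w[4]='s' → 'knqjs'

'knqjs'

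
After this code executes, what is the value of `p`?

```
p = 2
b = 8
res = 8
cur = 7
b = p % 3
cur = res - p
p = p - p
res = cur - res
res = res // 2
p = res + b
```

b = 2%3 = 2
cur = 8-2 = 6
p = 2-2 = 0
res = 6-8 = -2
res = (-2)//2 = -1
p = (-1)+2 = 1

1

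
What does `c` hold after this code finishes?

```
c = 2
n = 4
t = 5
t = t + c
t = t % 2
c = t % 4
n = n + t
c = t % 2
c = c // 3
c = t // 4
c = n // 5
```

1

t = 5+2 = 7
t = 7%2 = 1
c = 1%4 = 1
n = 4+1 = 5
c = 1%2 = 1
c = 1//3 = 0
c = 1//4 = 0
c = 5//5 = 1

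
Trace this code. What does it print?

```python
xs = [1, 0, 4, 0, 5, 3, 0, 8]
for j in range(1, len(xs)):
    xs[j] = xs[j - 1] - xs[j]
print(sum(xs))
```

j=1: xs[1] = 1-0 = 1 → [1, 1, 4, 0, 5, 3, 0, 8]
j=2: xs[2] = 1-4 = -3 → [1, 1, -3, 0, 5, 3, 0, 8]
j=3: xs[3] = (-3)-0 = -3 → [1, 1, -3, -3, 5, 3, 0, 8]
j=4: xs[4] = (-3)-5 = -8 → [1, 1, -3, -3, -8, 3, 0, 8]
j=5: xs[5] = (-8)-3 = -11 → [1, 1, -3, -3, -8, -11, 0, 8]
j=6: xs[6] = (-11)-0 = -11 → [1, 1, -3, -3, -8, -11, -11, 8]
j=7: xs[7] = (-11)-8 = -19 → [1, 1, -3, -3, -8, -11, -11, -19]
sum = -53

-53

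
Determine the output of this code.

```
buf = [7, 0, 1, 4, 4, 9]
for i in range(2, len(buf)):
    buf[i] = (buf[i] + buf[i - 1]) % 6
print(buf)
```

[7, 0, 1, 5, 3, 0]

i=2: buf[2] = (1+0)%6 = 1 → [7, 0, 1, 4, 4, 9]
i=3: buf[3] = (4+1)%6 = 5 → [7, 0, 1, 5, 4, 9]
i=4: buf[4] = (4+5)%6 = 3 → [7, 0, 1, 5, 3, 9]
i=5: buf[5] = (9+3)%6 = 0 → [7, 0, 1, 5, 3, 0]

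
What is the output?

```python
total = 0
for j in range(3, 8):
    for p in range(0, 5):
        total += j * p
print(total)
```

250

j=3,p=0: total = 0+0 = 0
j=3,p=1: total = 0+3 = 3
j=3,p=2: total = 3+6 = 9
j=3,p=3: total = 9+9 = 18
j=3,p=4: total = 18+12 = 30
j=4,p=0: total = 30+0 = 30
j=4,p=1: total = 30+4 = 34
j=4,p=2: total = 34+8 = 42
j=4,p=3: total = 42+12 = 54
j=4,p=4: total = 54+16 = 70
j=5,p=0: total = 70+0 = 70
j=5,p=1: total = 70+5 = 75
j=5,p=2: total = 75+10 = 85
j=5,p=3: total = 85+15 = 100
j=5,p=4: total = 100+20 = 120
j=6,p=0: total = 120+0 = 120
j=6,p=1: total = 120+6 = 126
j=6,p=2: total = 126+12 = 138
j=6,p=3: total = 138+18 = 156
j=6,p=4: total = 156+24 = 180
j=7,p=0: total = 180+0 = 180
j=7,p=1: total = 180+7 = 187
j=7,p=2: total = 187+14 = 201
j=7,p=3: total = 201+21 = 222
j=7,p=4: total = 222+28 = 250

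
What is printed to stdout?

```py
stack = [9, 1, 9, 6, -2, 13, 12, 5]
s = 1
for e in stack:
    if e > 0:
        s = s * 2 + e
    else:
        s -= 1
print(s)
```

1001

e=9: >0, s = 1*2+9 = 11
e=1: >0, s = 11*2+1 = 23
e=9: >0, s = 23*2+9 = 55
e=6: >0, s = 55*2+6 = 116
e=-2: not >0, s = 116-1 = 115
e=13: >0, s = 115*2+13 = 243
e=12: >0, s = 243*2+12 = 498
e=5: >0, s = 498*2+5 = 1001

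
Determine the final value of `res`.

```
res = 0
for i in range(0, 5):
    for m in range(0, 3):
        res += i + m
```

45

i=0,m=0: res = 0+0 = 0
i=0,m=1: res = 0+1 = 1
i=0,m=2: res = 1+2 = 3
i=1,m=0: res = 3+1 = 4
i=1,m=1: res = 4+2 = 6
i=1,m=2: res = 6+3 = 9
i=2,m=0: res = 9+2 = 11
i=2,m=1: res = 11+3 = 14
i=2,m=2: res = 14+4 = 18
i=3,m=0: res = 18+3 = 21
i=3,m=1: res = 21+4 = 25
i=3,m=2: res = 25+5 = 30
i=4,m=0: res = 30+4 = 34
i=4,m=1: res = 34+5 = 39
i=4,m=2: res = 39+6 = 45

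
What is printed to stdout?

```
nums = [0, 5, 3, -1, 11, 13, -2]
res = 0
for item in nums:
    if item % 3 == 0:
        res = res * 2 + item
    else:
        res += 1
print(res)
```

9

item=0: %3==0, res = 0*2+0 = 0
item=5: not %3==0, res = 0+1 = 1
item=3: %3==0, res = 1*2+3 = 5
item=-1: not %3==0, res = 5+1 = 6
item=11: not %3==0, res = 6+1 = 7
item=13: not %3==0, res = 7+1 = 8
item=-2: not %3==0, res = 8+1 = 9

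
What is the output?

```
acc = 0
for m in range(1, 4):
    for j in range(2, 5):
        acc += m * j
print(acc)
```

54

m=1,j=2: acc = 0+2 = 2
m=1,j=3: acc = 2+3 = 5
m=1,j=4: acc = 5+4 = 9
m=2,j=2: acc = 9+4 = 13
m=2,j=3: acc = 13+6 = 19
m=2,j=4: acc = 19+8 = 27
m=3,j=2: acc = 27+6 = 33
m=3,j=3: acc = 33+9 = 42
m=3,j=4: acc = 42+12 = 54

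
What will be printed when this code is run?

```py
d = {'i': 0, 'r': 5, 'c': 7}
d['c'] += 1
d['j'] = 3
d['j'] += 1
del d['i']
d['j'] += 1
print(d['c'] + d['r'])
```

d['c'] = 7+1 = 8 → {'i': 0, 'r': 5, 'c': 8}
d['j'] = 3 → {'i': 0, 'r': 5, 'c': 8, 'j': 3}
d['j'] = 3+1 = 4 → {'i': 0, 'r': 5, 'c': 8, 'j': 4}
del 'i' → {'r': 5, 'c': 8, 'j': 4}
d['j'] = 4+1 = 5 → {'r': 5, 'c': 8, 'j': 5}
d['c']+d['r'] = 8+5 = 13

13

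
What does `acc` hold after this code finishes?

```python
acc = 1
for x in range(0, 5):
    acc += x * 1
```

x=0: acc = 1+0*1 = 1
x=1: acc = 1+1*1 = 2
x=2: acc = 2+2*1 = 4
x=3: acc = 4+3*1 = 7
x=4: acc = 7+4*1 = 11

11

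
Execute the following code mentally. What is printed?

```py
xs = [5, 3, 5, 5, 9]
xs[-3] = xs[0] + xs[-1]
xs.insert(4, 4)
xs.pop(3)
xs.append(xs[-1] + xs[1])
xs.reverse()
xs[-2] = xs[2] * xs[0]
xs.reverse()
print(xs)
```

[5, 48, 14, 4, 9, 12]

xs[-3] = xs[0]+xs[-1] = 5+9 = 14 → [5, 3, 14, 5, 9]
insert 4 at 4 → [5, 3, 14, 5, 4, 9]
pop(3) removes 5 → [5, 3, 14, 4, 9]
append xs[-1]+xs[1] = 9+3 = 12 → [5, 3, 14, 4, 9, 12]
reverse → [12, 9, 4, 14, 3, 5]
xs[-2] = xs[2]*xs[0] = 4*12 = 48 → [12, 9, 4, 14, 48, 5]
reverse → [5, 48, 14, 4, 9, 12]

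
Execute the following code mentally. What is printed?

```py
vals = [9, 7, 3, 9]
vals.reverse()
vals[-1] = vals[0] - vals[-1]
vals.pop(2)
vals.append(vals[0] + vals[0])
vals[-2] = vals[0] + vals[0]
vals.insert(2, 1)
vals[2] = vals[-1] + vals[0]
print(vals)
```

reverse → [9, 3, 7, 9]
vals[-1] = vals[0]-vals[-1] = 9-9 = 0 → [9, 3, 7, 0]
pop(2) removes 7 → [9, 3, 0]
append vals[0]+vals[0] = 9+9 = 18 → [9, 3, 0, 18]
vals[-2] = vals[0]+vals[0] = 9+9 = 18 → [9, 3, 18, 18]
insert 1 at 2 → [9, 3, 1, 18, 18]
vals[2] = vals[-1]+vals[0] = 18+9 = 27 → [9, 3, 27, 18, 18]

[9, 3, 27, 18, 18]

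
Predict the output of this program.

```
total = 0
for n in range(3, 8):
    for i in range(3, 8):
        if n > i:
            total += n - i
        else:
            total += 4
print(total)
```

80

n=3,i=3: not 3>3, total = 0+4 = 4
n=3,i=4: not 3>4, total = 4+4 = 8
n=3,i=5: not 3>5, total = 8+4 = 12
n=3,i=6: not 3>6, total = 12+4 = 16
n=3,i=7: not 3>7, total = 16+4 = 20
n=4,i=3: 4>3, total = 20+1 = 21
n=4,i=4: not 4>4, total = 21+4 = 25
n=4,i=5: not 4>5, total = 25+4 = 29
n=4,i=6: not 4>6, total = 29+4 = 33
n=4,i=7: not 4>7, total = 33+4 = 37
n=5,i=3: 5>3, total = 37+2 = 39
n=5,i=4: 5>4, total = 39+1 = 40
n=5,i=5: not 5>5, total = 40+4 = 44
n=5,i=6: not 5>6, total = 44+4 = 48
n=5,i=7: not 5>7, total = 48+4 = 52
n=6,i=3: 6>3, total = 52+3 = 55
n=6,i=4: 6>4, total = 55+2 = 57
n=6,i=5: 6>5, total = 57+1 = 58
n=6,i=6: not 6>6, total = 58+4 = 62
n=6,i=7: not 6>7, total = 62+4 = 66
n=7,i=3: 7>3, total = 66+4 = 70
n=7,i=4: 7>4, total = 70+3 = 73
n=7,i=5: 7>5, total = 73+2 = 75
n=7,i=6: 7>6, total = 75+1 = 76
n=7,i=7: not 7>7, total = 76+4 = 80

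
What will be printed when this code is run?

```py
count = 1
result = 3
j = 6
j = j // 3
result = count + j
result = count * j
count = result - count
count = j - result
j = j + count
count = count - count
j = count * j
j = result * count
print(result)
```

2

j = 6//3 = 2
result = 1+2 = 3
result = 1*2 = 2
count = 2-1 = 1
count = 2-2 = 0
j = 2+0 = 2
count = 0-0 = 0
j = 0*2 = 0
j = 2*0 = 0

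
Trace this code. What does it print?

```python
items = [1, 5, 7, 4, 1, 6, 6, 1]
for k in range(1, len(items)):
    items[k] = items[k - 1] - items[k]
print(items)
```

[1, -4, -11, -15, -16, -22, -28, -29]

k=1: items[1] = 1-5 = -4 → [1, -4, 7, 4, 1, 6, 6, 1]
k=2: items[2] = (-4)-7 = -11 → [1, -4, -11, 4, 1, 6, 6, 1]
k=3: items[3] = (-11)-4 = -15 → [1, -4, -11, -15, 1, 6, 6, 1]
k=4: items[4] = (-15)-1 = -16 → [1, -4, -11, -15, -16, 6, 6, 1]
k=5: items[5] = (-16)-6 = -22 → [1, -4, -11, -15, -16, -22, 6, 1]
k=6: items[6] = (-22)-6 = -28 → [1, -4, -11, -15, -16, -22, -28, 1]
k=7: items[7] = (-28)-1 = -29 → [1, -4, -11, -15, -16, -22, -28, -29]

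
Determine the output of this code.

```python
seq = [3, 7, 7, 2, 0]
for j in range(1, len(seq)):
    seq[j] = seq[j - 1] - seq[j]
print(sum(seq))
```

-38

j=1: seq[1] = 3-7 = -4 → [3, -4, 7, 2, 0]
j=2: seq[2] = (-4)-7 = -11 → [3, -4, -11, 2, 0]
j=3: seq[3] = (-11)-2 = -13 → [3, -4, -11, -13, 0]
j=4: seq[4] = (-13)-0 = -13 → [3, -4, -11, -13, -13]
sum = -38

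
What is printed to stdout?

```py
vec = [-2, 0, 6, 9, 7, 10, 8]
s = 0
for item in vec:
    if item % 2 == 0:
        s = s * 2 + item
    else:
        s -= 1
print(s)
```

12

item=-2: even, s = 0*2+(-2) = -2
item=0: even, s = (-2)*2+0 = -4
item=6: even, s = (-4)*2+6 = -2
item=9: not even, s = (-2)-1 = -3
item=7: not even, s = (-3)-1 = -4
item=10: even, s = (-4)*2+10 = 2
item=8: even, s = 2*2+8 = 12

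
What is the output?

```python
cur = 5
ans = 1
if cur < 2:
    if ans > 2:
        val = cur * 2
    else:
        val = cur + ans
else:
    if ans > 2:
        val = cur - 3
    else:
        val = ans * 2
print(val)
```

2

cur=5, ans=1
cur < 2 is False; ans > 2 is False
→ val = ans * 2 = 2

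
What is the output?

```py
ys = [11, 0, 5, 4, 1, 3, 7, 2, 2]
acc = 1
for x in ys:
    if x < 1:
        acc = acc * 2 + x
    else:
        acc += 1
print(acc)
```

x=11: not <1, acc = 1+1 = 2
x=0: <1, acc = 2*2+0 = 4
x=5: not <1, acc = 4+1 = 5
x=4: not <1, acc = 5+1 = 6
x=1: not <1, acc = 6+1 = 7
x=3: not <1, acc = 7+1 = 8
x=7: not <1, acc = 8+1 = 9
x=2: not <1, acc = 9+1 = 10
x=2: not <1, acc = 10+1 = 11

11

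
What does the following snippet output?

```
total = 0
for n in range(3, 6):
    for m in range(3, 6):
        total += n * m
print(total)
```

144

n=3,m=3: total = 0+9 = 9
n=3,m=4: total = 9+12 = 21
n=3,m=5: total = 21+15 = 36
n=4,m=3: total = 36+12 = 48
n=4,m=4: total = 48+16 = 64
n=4,m=5: total = 64+20 = 84
n=5,m=3: total = 84+15 = 99
n=5,m=4: total = 99+20 = 119
n=5,m=5: total = 119+25 = 144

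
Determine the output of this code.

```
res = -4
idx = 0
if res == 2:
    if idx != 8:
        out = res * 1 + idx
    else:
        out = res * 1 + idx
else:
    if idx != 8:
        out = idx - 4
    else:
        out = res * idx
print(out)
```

-4

res=-4, idx=0
res == 2 is False; idx != 8 is True
→ out = idx - 4 = -4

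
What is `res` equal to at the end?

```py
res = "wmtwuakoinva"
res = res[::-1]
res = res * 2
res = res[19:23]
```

'uwtm'

reverse → 'avniokauwtmw'
repeat ×2 → 'avniokauwtmwavniokauwtmw'
slice [19:23] → 'uwtm'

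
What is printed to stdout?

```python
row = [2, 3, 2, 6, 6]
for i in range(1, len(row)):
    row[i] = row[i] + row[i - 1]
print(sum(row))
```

i=1: row[1] = 3+2 = 5 → [2, 5, 2, 6, 6]
i=2: row[2] = 2+5 = 7 → [2, 5, 7, 6, 6]
i=3: row[3] = 6+7 = 13 → [2, 5, 7, 13, 6]
i=4: row[4] = 6+13 = 19 → [2, 5, 7, 13, 19]
sum = 46

46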